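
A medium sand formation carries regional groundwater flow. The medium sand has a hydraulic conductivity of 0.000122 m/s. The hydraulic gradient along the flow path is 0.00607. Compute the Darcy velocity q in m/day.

Convert K: 0.000122 m/s × 86400 = 10.54 m/day.
Hydraulic gradient i = 0.00607.
Specific discharge q = K · i = 10.54 × 0.006070 = 0.06398 m/day.

0.0640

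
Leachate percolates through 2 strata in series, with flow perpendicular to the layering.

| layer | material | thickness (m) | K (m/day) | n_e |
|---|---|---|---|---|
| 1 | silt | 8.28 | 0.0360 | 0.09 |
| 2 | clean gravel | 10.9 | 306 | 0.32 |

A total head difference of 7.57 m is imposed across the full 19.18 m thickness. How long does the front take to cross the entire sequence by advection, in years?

0.352

With flow normal to the layers, continuity requires the same specific discharge q through every layer.
Σ(b_i/K_i) = 8.28/0.0360 + 10.9/306 = 230.0 d.
q = Δh / Σ(b_i/K_i) = 7.57 / 230.0 = 0.03291 m/day.
In each layer the seepage velocity is v_i = q/n_i, so the layer transit time is t_i = b_i·n_i / q:
  layer 1 (silt): t_1 = 8.28 × 0.09 / 0.03291 = 22.64 d
  layer 2 (clean gravel): t_2 = 10.9 × 0.32 / 0.03291 = 106.0 d
Total t = Σ t_i = 128.6 days = 0.3522 years.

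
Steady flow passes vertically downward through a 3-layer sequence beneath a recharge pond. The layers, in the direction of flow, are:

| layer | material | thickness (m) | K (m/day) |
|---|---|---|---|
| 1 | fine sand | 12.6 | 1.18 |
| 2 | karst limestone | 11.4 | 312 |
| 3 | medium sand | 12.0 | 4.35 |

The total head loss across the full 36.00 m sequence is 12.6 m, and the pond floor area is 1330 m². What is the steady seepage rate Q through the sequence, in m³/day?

1240

Flow is perpendicular to layering, so the layers act in series and the equivalent K is the thickness-weighted harmonic mean.
Total thickness L = 12.6 + 11.4 + 12.0 = 36.00 m.
Σ(b_i/K_i) = 12.6/1.18 + 11.4/312 + 12.0/4.35 = 13.47 d.
K_eq = L / Σ(b_i/K_i) = 36.00 / 13.47 = 2.672 m/day.
Q = K_eq · A · (Δh/L) = 2.672 × 1330 × (12.6/36.00) = 1244 m³/day.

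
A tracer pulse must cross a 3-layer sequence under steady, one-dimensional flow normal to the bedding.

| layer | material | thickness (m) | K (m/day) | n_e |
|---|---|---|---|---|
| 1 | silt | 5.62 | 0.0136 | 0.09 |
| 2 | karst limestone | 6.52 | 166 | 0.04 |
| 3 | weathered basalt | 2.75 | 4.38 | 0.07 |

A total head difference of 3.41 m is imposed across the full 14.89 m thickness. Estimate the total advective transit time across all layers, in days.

With flow normal to the layers, continuity requires the same specific discharge q through every layer.
Σ(b_i/K_i) = 5.62/0.0136 + 6.52/166 + 2.75/4.38 = 413.9 d.
q = Δh / Σ(b_i/K_i) = 3.41 / 413.9 = 0.008239 m/day.
In each layer the seepage velocity is v_i = q/n_i, so the layer transit time is t_i = b_i·n_i / q:
  layer 1 (silt): t_1 = 5.62 × 0.09 / 0.008239 = 61.39 d
  layer 2 (karst limestone): t_2 = 6.52 × 0.04 / 0.008239 = 31.66 d
  layer 3 (weathered basalt): t_3 = 2.75 × 0.07 / 0.008239 = 23.37 d
Total t = Σ t_i = 116.4 days.

116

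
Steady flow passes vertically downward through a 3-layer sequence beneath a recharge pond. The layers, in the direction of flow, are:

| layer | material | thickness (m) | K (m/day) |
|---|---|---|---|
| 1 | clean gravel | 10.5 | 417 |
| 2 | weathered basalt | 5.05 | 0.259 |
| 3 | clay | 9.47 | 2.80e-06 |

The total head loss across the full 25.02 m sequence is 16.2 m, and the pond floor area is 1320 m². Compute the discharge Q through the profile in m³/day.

0.00632

Flow is perpendicular to layering, so the layers act in series and the equivalent K is the thickness-weighted harmonic mean.
Total thickness L = 10.5 + 5.05 + 9.47 = 25.02 m.
Σ(b_i/K_i) = 10.5/417 + 5.05/0.259 + 9.47/2.80e-06 = 3.382e+06 d.
K_eq = L / Σ(b_i/K_i) = 25.02 / 3.382e+06 = 7.398e-06 m/day.
Q = K_eq · A · (Δh/L) = 7.398e-06 × 1320 × (16.2/25.02) = 0.006323 m³/day.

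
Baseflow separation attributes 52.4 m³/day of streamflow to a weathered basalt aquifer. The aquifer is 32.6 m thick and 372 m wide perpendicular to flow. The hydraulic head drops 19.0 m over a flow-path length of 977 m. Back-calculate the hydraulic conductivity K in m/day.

0.222

Cross-sectional area A = 372 × 32.6 = 12127 m².
Hydraulic gradient i = Δh / L = 19.0 / 977 = 0.01945.
From Q = K·A·i, K = Q / (A·i) = 52.4 / (12127 × 0.01945) = 0.2222 m/day.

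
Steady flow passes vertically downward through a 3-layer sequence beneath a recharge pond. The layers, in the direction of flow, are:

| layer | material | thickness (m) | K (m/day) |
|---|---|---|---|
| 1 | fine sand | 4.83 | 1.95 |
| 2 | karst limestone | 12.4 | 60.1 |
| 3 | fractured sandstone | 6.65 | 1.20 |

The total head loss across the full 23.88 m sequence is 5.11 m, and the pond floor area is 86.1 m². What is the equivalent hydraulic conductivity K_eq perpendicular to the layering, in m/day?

2.90

Flow is perpendicular to layering, so the layers act in series and the equivalent K is the thickness-weighted harmonic mean.
Total thickness L = 4.83 + 12.4 + 6.65 = 23.88 m.
Σ(b_i/K_i) = 4.83/1.95 + 12.4/60.1 + 6.65/1.20 = 8.225 d.
K_eq = L / Σ(b_i/K_i) = 23.88 / 8.225 = 2.903 m/day.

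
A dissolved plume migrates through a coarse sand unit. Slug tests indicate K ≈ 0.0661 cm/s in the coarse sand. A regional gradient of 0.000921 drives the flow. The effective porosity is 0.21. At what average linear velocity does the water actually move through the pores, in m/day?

Convert K: 0.0661 cm/s × 864 = 57.11 m/day.
Hydraulic gradient i = 0.000921.
Darcy flux q = K · i = 57.11 × 0.0009210 = 0.05260 m/day.
Seepage velocity v = q / n_e = 0.05260 / 0.21 = 0.2505 m/day.

0.250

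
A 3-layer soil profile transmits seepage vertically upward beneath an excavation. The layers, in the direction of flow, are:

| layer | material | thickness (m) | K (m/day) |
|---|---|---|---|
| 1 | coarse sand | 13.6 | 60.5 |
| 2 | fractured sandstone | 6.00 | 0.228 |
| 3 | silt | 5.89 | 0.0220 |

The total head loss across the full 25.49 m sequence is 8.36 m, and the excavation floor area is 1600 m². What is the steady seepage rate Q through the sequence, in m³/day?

45.5

Flow is perpendicular to layering, so the layers act in series and the equivalent K is the thickness-weighted harmonic mean.
Total thickness L = 13.6 + 6.00 + 5.89 = 25.49 m.
Σ(b_i/K_i) = 13.6/60.5 + 6.00/0.228 + 5.89/0.0220 = 294.3 d.
K_eq = L / Σ(b_i/K_i) = 25.49 / 294.3 = 0.08662 m/day.
Q = K_eq · A · (Δh/L) = 0.08662 × 1600 × (8.36/25.49) = 45.46 m³/day.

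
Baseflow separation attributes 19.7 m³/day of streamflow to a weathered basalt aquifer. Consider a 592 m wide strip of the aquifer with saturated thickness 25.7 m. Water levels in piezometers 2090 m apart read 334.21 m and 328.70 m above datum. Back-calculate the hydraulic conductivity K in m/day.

Cross-sectional area A = 592 × 25.7 = 15214 m².
Hydraulic gradient i = (334.21 − 328.70) / 2090 = 5.51 / 2090 = 0.002636.
From Q = K·A·i, K = Q / (A·i) = 19.7 / (15214 × 0.002636) = 0.4911 m/day.

0.491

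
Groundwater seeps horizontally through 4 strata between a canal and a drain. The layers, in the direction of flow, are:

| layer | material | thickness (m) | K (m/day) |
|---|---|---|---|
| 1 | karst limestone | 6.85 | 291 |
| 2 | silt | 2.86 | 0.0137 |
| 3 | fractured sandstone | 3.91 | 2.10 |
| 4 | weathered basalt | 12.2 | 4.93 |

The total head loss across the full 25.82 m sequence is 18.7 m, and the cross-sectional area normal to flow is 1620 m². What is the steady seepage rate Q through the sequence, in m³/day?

142

Flow is perpendicular to layering, so the layers act in series and the equivalent K is the thickness-weighted harmonic mean.
Total thickness L = 6.85 + 2.86 + 3.91 + 12.2 = 25.82 m.
Σ(b_i/K_i) = 6.85/291 + 2.86/0.0137 + 3.91/2.10 + 12.2/4.93 = 213.1 d.
K_eq = L / Σ(b_i/K_i) = 25.82 / 213.1 = 0.1212 m/day.
Q = K_eq · A · (Δh/L) = 0.1212 × 1620 × (18.7/25.82) = 142.1 m³/day.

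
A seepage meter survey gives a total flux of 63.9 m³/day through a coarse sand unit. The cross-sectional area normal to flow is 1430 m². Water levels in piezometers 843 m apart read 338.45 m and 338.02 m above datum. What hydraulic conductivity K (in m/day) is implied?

Hydraulic gradient i = (338.45 − 338.02) / 843 = 0.43 / 843 = 0.0005101.
From Q = K·A·i, K = Q / (A·i) = 63.9 / (1430 × 0.0005101) = 87.60 m/day.

87.6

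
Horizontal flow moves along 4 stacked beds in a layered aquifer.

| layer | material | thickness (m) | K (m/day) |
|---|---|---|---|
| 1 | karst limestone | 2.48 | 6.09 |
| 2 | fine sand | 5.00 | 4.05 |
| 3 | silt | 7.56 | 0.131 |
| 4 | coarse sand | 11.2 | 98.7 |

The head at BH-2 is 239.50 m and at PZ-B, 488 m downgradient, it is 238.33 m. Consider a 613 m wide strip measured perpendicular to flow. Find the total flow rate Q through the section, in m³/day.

1680

Flow is parallel to layering, so each bed carries its own Darcy discharge and the transmissivities add.
Σ(K_i·b_i) = 6.09×2.48 + 4.05×5.00 + 0.131×7.56 + 98.7×11.2 = 1142 m²/day.
Hydraulic gradient i = (239.50 − 238.33) / 488 = 1.17 / 488 = 0.002398.
Q = Σ(K_i·b_i) · W · i = 1142 × 613 × 0.002398 = 1678 m³/day.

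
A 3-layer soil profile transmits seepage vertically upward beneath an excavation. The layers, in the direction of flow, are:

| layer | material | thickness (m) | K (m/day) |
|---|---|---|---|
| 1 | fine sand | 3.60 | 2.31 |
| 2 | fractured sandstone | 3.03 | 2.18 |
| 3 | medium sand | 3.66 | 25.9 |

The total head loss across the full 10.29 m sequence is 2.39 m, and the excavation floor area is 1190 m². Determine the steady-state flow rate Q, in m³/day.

Flow is perpendicular to layering, so the layers act in series and the equivalent K is the thickness-weighted harmonic mean.
Total thickness L = 3.60 + 3.03 + 3.66 = 10.29 m.
Σ(b_i/K_i) = 3.60/2.31 + 3.03/2.18 + 3.66/25.9 = 3.090 d.
K_eq = L / Σ(b_i/K_i) = 10.29 / 3.090 = 3.330 m/day.
Q = K_eq · A · (Δh/L) = 3.330 × 1190 × (2.39/10.29) = 920.5 m³/day.

921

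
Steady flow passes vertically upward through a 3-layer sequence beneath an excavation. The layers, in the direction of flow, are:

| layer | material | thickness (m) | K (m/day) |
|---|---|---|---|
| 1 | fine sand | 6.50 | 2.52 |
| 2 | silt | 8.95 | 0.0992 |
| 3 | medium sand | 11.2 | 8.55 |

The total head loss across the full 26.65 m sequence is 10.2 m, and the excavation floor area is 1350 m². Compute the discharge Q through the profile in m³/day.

Flow is perpendicular to layering, so the layers act in series and the equivalent K is the thickness-weighted harmonic mean.
Total thickness L = 6.50 + 8.95 + 11.2 = 26.65 m.
Σ(b_i/K_i) = 6.50/2.52 + 8.95/0.0992 + 11.2/8.55 = 94.11 d.
K_eq = L / Σ(b_i/K_i) = 26.65 / 94.11 = 0.2832 m/day.
Q = K_eq · A · (Δh/L) = 0.2832 × 1350 × (10.2/26.65) = 146.3 m³/day.

146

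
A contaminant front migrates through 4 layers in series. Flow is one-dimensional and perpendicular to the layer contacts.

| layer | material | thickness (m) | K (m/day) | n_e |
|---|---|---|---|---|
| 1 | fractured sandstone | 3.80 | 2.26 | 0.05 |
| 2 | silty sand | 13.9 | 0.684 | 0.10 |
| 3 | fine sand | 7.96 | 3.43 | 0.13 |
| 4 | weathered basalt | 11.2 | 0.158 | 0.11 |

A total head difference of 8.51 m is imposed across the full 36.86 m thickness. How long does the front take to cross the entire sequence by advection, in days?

With flow normal to the layers, continuity requires the same specific discharge q through every layer.
Σ(b_i/K_i) = 3.80/2.26 + 13.9/0.684 + 7.96/3.43 + 11.2/0.158 = 95.21 d.
q = Δh / Σ(b_i/K_i) = 8.51 / 95.21 = 0.08938 m/day.
In each layer the seepage velocity is v_i = q/n_i, so the layer transit time is t_i = b_i·n_i / q:
  layer 1 (fractured sandstone): t_1 = 3.80 × 0.05 / 0.08938 = 2.126 d
  layer 2 (silty sand): t_2 = 13.9 × 0.10 / 0.08938 = 15.55 d
  layer 3 (fine sand): t_3 = 7.96 × 0.13 / 0.08938 = 11.58 d
  layer 4 (weathered basalt): t_4 = 11.2 × 0.11 / 0.08938 = 13.78 d
Total t = Σ t_i = 43.04 days.

43.0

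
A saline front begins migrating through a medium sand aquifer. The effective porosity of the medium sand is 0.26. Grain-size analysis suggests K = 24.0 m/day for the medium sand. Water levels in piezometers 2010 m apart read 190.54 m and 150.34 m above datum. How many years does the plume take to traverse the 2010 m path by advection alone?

Hydraulic gradient i = (190.54 − 150.34) / 2010 = 40.2 / 2010 = 0.02000.
Darcy flux q = K · i = 24.00 × 0.02000 = 0.4800 m/day.
Seepage velocity v = q / n_e = 0.4800 / 0.26 = 1.846 m/day.
Travel time t = L / v = 2010 / 1.846 = 1089 days = 2.981 years.

2.98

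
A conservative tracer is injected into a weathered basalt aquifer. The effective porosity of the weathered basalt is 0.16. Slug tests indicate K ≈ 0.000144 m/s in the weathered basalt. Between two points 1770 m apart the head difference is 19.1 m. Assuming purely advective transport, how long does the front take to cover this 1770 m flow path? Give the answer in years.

Convert K: 0.000144 m/s × 86400 = 12.44 m/day.
Hydraulic gradient i = Δh / L = 19.1 / 1770 = 0.01079.
Darcy flux q = K · i = 12.44 × 0.01079 = 0.1343 m/day.
Seepage velocity v = q / n_e = 0.1343 / 0.16 = 0.8391 m/day.
Travel time t = L / v = 1770 / 0.8391 = 2109 days = 5.775 years.

5.78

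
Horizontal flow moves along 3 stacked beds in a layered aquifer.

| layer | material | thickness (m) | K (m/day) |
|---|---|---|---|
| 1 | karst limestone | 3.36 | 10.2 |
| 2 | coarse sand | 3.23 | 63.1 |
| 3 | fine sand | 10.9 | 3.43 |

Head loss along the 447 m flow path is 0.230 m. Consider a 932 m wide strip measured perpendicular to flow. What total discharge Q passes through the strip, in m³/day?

132

Flow is parallel to layering, so each bed carries its own Darcy discharge and the transmissivities add.
Σ(K_i·b_i) = 10.2×3.36 + 63.1×3.23 + 3.43×10.9 = 275.5 m²/day.
Hydraulic gradient i = Δh / L = 0.230 / 447 = 0.0005145.
Q = Σ(K_i·b_i) · W · i = 275.5 × 932 × 0.0005145 = 132.1 m³/day.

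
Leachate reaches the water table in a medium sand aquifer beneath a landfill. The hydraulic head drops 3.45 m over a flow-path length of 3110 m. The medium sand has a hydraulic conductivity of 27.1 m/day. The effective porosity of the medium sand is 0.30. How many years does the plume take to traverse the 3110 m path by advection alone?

Hydraulic gradient i = Δh / L = 3.45 / 3110 = 0.001109.
Darcy flux q = K · i = 27.10 × 0.001109 = 0.03006 m/day.
Seepage velocity v = q / n_e = 0.03006 / 0.30 = 0.1002 m/day.
Travel time t = L / v = 3110 / 0.1002 = 31035 days = 84.97 years.

85.0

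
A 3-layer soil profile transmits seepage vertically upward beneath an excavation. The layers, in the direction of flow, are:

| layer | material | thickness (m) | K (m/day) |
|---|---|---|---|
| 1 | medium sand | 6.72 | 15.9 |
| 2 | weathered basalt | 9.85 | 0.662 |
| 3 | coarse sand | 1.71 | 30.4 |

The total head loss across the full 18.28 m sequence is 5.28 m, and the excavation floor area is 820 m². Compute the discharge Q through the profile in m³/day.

282

Flow is perpendicular to layering, so the layers act in series and the equivalent K is the thickness-weighted harmonic mean.
Total thickness L = 6.72 + 9.85 + 1.71 = 18.28 m.
Σ(b_i/K_i) = 6.72/15.9 + 9.85/0.662 + 1.71/30.4 = 15.36 d.
K_eq = L / Σ(b_i/K_i) = 18.28 / 15.36 = 1.190 m/day.
Q = K_eq · A · (Δh/L) = 1.190 × 820 × (5.28/18.28) = 281.9 m³/day.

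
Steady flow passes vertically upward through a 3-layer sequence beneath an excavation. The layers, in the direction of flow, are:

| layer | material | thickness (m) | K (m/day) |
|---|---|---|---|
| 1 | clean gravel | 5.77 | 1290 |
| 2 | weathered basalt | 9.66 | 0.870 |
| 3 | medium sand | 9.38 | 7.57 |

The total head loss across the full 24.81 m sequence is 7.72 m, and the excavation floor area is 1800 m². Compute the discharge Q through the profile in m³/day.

Flow is perpendicular to layering, so the layers act in series and the equivalent K is the thickness-weighted harmonic mean.
Total thickness L = 5.77 + 9.66 + 9.38 = 24.81 m.
Σ(b_i/K_i) = 5.77/1290 + 9.66/0.870 + 9.38/7.57 = 12.35 d.
K_eq = L / Σ(b_i/K_i) = 24.81 / 12.35 = 2.009 m/day.
Q = K_eq · A · (Δh/L) = 2.009 × 1800 × (7.72/24.81) = 1125 m³/day.

1130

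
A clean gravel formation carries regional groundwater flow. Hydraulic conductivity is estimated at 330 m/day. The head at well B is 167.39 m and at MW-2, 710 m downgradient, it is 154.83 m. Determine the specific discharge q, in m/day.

Hydraulic gradient i = (167.39 − 154.83) / 710 = 12.56 / 710 = 0.01769.
Specific discharge q = K · i = 330.0 × 0.01769 = 5.838 m/day.

5.84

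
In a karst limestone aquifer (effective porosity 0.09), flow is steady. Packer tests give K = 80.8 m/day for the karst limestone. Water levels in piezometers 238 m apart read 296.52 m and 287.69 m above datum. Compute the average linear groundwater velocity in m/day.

33.3

Hydraulic gradient i = (296.52 − 287.69) / 238 = 8.83 / 238 = 0.03710.
Darcy flux q = K · i = 80.80 × 0.03710 = 2.998 m/day.
Seepage velocity v = q / n_e = 2.998 / 0.09 = 33.31 m/day.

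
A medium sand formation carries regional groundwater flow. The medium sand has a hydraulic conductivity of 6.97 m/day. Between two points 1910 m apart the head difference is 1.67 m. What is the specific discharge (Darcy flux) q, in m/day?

Hydraulic gradient i = Δh / L = 1.67 / 1910 = 0.0008743.
Specific discharge q = K · i = 6.970 × 0.0008743 = 0.006094 m/day.

0.00609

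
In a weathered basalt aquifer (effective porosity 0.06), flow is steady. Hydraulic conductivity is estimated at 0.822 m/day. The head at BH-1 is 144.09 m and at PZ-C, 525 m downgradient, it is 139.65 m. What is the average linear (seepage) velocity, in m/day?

Hydraulic gradient i = (144.09 − 139.65) / 525 = 4.44 / 525 = 0.008457.
Darcy flux q = K · i = 0.8220 × 0.008457 = 0.006952 m/day.
Seepage velocity v = q / n_e = 0.006952 / 0.06 = 0.1159 m/day.

0.116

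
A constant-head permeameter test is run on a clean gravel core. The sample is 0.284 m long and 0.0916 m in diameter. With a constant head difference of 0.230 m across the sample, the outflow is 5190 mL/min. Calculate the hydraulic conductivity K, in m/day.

1400

Cross-sectional area A = π·(d/2)² = π × (0.0916/2)² = 0.006590 m².
Convert discharge: 5190 mL/min = 8.650e-05 m³/s.
Darcy's law rearranged: K = Q·L / (A·Δh) = 8.650e-05 × 0.284 / (0.006590 × 0.230) = 0.01621 m/s = 1400 m/day.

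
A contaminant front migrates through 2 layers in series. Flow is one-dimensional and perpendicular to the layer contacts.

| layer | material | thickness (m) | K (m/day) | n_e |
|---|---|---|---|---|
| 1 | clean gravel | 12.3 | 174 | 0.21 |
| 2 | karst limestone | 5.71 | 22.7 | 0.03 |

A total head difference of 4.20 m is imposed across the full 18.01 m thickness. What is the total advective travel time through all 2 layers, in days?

With flow normal to the layers, continuity requires the same specific discharge q through every layer.
Σ(b_i/K_i) = 12.3/174 + 5.71/22.7 = 0.3222 d.
q = Δh / Σ(b_i/K_i) = 4.20 / 0.3222 = 13.03 m/day.
In each layer the seepage velocity is v_i = q/n_i, so the layer transit time is t_i = b_i·n_i / q:
  layer 1 (clean gravel): t_1 = 12.3 × 0.21 / 13.03 = 0.1982 d
  layer 2 (karst limestone): t_2 = 5.71 × 0.03 / 13.03 = 0.01314 d
Total t = Σ t_i = 0.2113 days.

0.211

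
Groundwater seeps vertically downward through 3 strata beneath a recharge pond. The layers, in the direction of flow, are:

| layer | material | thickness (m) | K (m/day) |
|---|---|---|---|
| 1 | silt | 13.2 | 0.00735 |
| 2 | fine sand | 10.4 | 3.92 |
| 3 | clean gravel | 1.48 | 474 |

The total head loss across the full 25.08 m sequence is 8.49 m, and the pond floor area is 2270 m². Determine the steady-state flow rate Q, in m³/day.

10.7

Flow is perpendicular to layering, so the layers act in series and the equivalent K is the thickness-weighted harmonic mean.
Total thickness L = 13.2 + 10.4 + 1.48 = 25.08 m.
Σ(b_i/K_i) = 13.2/0.00735 + 10.4/3.92 + 1.48/474 = 1799 d.
K_eq = L / Σ(b_i/K_i) = 25.08 / 1799 = 0.01394 m/day.
Q = K_eq · A · (Δh/L) = 0.01394 × 2270 × (8.49/25.08) = 10.72 m³/day.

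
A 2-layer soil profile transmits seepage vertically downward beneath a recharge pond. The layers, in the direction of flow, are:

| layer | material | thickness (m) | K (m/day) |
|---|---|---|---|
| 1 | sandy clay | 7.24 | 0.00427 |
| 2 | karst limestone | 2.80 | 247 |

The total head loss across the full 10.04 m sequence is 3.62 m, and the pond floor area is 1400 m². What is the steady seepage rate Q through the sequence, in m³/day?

2.99

Flow is perpendicular to layering, so the layers act in series and the equivalent K is the thickness-weighted harmonic mean.
Total thickness L = 7.24 + 2.80 = 10.04 m.
Σ(b_i/K_i) = 7.24/0.00427 + 2.80/247 = 1696 d.
K_eq = L / Σ(b_i/K_i) = 10.04 / 1696 = 0.005921 m/day.
Q = K_eq · A · (Δh/L) = 0.005921 × 1400 × (3.62/10.04) = 2.989 m³/day.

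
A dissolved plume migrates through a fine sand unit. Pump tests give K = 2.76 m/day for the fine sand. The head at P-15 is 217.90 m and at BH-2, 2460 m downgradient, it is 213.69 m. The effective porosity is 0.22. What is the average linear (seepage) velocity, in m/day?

0.0215

Hydraulic gradient i = (217.90 − 213.69) / 2460 = 4.21 / 2460 = 0.001711.
Darcy flux q = K · i = 2.760 × 0.001711 = 0.004723 m/day.
Seepage velocity v = q / n_e = 0.004723 / 0.22 = 0.02147 m/day.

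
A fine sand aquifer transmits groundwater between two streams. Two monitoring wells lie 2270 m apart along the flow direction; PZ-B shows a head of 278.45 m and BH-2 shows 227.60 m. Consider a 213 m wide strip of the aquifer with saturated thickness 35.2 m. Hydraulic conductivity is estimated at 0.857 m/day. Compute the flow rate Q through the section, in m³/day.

Cross-sectional area A = 213 × 35.2 = 7498 m².
Hydraulic gradient i = (278.45 − 227.60) / 2270 = 50.85 / 2270 = 0.02240.
Darcy's law: Q = K · A · i = 0.8570 × 7498 × 0.02240 = 143.9 m³/day.

144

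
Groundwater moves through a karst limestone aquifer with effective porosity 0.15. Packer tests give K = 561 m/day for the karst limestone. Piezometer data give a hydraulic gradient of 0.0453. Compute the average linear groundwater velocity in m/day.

169

Hydraulic gradient i = 0.0453.
Darcy flux q = K · i = 561.0 × 0.04530 = 25.41 m/day.
Seepage velocity v = q / n_e = 25.41 / 0.15 = 169.4 m/day.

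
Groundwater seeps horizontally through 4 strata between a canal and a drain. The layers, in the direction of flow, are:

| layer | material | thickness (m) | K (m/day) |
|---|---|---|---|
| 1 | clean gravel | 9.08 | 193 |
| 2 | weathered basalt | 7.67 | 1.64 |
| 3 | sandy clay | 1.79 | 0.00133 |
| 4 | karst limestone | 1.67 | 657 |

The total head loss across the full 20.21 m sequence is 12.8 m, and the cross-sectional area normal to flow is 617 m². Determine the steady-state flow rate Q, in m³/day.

5.85

Flow is perpendicular to layering, so the layers act in series and the equivalent K is the thickness-weighted harmonic mean.
Total thickness L = 9.08 + 7.67 + 1.79 + 1.67 = 20.21 m.
Σ(b_i/K_i) = 9.08/193 + 7.67/1.64 + 1.79/0.00133 + 1.67/657 = 1351 d.
K_eq = L / Σ(b_i/K_i) = 20.21 / 1351 = 0.01496 m/day.
Q = K_eq · A · (Δh/L) = 0.01496 × 617 × (12.8/20.21) = 5.848 m³/day.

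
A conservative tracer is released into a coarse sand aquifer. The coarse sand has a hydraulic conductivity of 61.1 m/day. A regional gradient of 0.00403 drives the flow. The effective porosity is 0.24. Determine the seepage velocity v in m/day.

1.03

Hydraulic gradient i = 0.00403.
Darcy flux q = K · i = 61.10 × 0.004030 = 0.2462 m/day.
Seepage velocity v = q / n_e = 0.2462 / 0.24 = 1.026 m/day.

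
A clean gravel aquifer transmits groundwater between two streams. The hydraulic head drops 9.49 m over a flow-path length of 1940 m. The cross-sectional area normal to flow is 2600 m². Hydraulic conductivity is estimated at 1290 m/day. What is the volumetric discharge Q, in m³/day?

16400

Hydraulic gradient i = Δh / L = 9.49 / 1940 = 0.004892.
Darcy's law: Q = K · A · i = 1290 × 2600 × 0.004892 = 16407 m³/day.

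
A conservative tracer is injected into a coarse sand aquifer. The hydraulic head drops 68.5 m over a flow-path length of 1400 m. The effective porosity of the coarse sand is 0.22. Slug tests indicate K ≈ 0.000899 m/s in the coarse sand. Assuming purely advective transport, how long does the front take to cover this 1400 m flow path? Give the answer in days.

81.0

Convert K: 0.000899 m/s × 86400 = 77.67 m/day.
Hydraulic gradient i = Δh / L = 68.5 / 1400 = 0.04893.
Darcy flux q = K · i = 77.67 × 0.04893 = 3.800 m/day.
Seepage velocity v = q / n_e = 3.800 / 0.22 = 17.27 m/day.
Travel time t = L / v = 1400 / 17.27 = 81.04 days.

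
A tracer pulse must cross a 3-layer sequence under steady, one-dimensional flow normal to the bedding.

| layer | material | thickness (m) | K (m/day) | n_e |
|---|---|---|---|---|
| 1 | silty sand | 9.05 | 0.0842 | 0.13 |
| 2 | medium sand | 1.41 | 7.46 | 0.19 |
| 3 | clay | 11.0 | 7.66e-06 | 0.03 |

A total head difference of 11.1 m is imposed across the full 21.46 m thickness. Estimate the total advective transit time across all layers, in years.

With flow normal to the layers, continuity requires the same specific discharge q through every layer.
Σ(b_i/K_i) = 9.05/0.0842 + 1.41/7.46 + 11.0/7.66e-06 = 1.436e+06 d.
q = Δh / Σ(b_i/K_i) = 11.1 / 1.436e+06 = 7.729e-06 m/day.
In each layer the seepage velocity is v_i = q/n_i, so the layer transit time is t_i = b_i·n_i / q:
  layer 1 (silty sand): t_1 = 9.05 × 0.13 / 7.729e-06 = 1.522e+05 d
  layer 2 (medium sand): t_2 = 1.41 × 0.19 / 7.729e-06 = 34661 d
  layer 3 (clay): t_3 = 11.0 × 0.03 / 7.729e-06 = 42696 d
Total t = Σ t_i = 2.296e+05 days = 628.5 years.

629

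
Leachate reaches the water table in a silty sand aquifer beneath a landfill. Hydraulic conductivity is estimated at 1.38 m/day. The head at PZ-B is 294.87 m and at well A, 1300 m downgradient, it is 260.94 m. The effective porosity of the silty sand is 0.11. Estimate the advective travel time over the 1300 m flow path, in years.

Hydraulic gradient i = (294.87 − 260.94) / 1300 = 33.93 / 1300 = 0.02610.
Darcy flux q = K · i = 1.380 × 0.02610 = 0.03602 m/day.
Seepage velocity v = q / n_e = 0.03602 / 0.11 = 0.3274 m/day.
Travel time t = L / v = 1300 / 0.3274 = 3970 days = 10.87 years.

10.9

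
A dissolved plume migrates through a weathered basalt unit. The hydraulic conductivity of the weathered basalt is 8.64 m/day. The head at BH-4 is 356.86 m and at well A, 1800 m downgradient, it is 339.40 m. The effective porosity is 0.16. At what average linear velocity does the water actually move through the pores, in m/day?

0.524

Hydraulic gradient i = (356.86 − 339.40) / 1800 = 17.46 / 1800 = 0.009700.
Darcy flux q = K · i = 8.640 × 0.009700 = 0.08381 m/day.
Seepage velocity v = q / n_e = 0.08381 / 0.16 = 0.5238 m/day.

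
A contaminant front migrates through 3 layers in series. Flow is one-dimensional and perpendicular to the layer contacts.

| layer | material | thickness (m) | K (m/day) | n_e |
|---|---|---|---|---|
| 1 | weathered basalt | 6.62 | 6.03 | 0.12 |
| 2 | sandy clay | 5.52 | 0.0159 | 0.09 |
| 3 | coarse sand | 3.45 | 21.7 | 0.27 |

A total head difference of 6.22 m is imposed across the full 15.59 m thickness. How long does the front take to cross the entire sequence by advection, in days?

With flow normal to the layers, continuity requires the same specific discharge q through every layer.
Σ(b_i/K_i) = 6.62/6.03 + 5.52/0.0159 + 3.45/21.7 = 348.4 d.
q = Δh / Σ(b_i/K_i) = 6.22 / 348.4 = 0.01785 m/day.
In each layer the seepage velocity is v_i = q/n_i, so the layer transit time is t_i = b_i·n_i / q:
  layer 1 (weathered basalt): t_1 = 6.62 × 0.12 / 0.01785 = 44.50 d
  layer 2 (sandy clay): t_2 = 5.52 × 0.09 / 0.01785 = 27.83 d
  layer 3 (coarse sand): t_3 = 3.45 × 0.27 / 0.01785 = 52.18 d
Total t = Σ t_i = 124.5 days.

125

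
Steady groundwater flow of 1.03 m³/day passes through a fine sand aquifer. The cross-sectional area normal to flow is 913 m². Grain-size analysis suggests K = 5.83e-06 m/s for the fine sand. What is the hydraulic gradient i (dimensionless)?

Convert K: 5.83e-06 m/s × 86400 = 0.5037 m/day.
From Q = K·A·i, i = Q / (K·A) = 1.03 / (0.5037 × 913.0) = 0.002240.

0.00224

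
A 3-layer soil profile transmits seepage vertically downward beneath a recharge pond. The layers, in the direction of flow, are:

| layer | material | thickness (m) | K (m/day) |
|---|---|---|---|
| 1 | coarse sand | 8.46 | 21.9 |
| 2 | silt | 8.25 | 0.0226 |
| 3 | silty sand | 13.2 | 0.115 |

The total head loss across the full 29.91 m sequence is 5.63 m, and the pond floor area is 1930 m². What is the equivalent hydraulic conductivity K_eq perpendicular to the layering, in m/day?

Flow is perpendicular to layering, so the layers act in series and the equivalent K is the thickness-weighted harmonic mean.
Total thickness L = 8.46 + 8.25 + 13.2 = 29.91 m.
Σ(b_i/K_i) = 8.46/21.9 + 8.25/0.0226 + 13.2/0.115 = 480.2 d.
K_eq = L / Σ(b_i/K_i) = 29.91 / 480.2 = 0.06228 m/day.

0.0623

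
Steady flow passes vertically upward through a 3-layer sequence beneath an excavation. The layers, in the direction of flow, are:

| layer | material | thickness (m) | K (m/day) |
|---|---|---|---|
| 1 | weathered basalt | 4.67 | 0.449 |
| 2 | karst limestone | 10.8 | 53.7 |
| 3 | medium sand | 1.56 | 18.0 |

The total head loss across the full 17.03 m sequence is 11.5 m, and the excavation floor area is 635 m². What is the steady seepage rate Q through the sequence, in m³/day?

683

Flow is perpendicular to layering, so the layers act in series and the equivalent K is the thickness-weighted harmonic mean.
Total thickness L = 4.67 + 10.8 + 1.56 = 17.03 m.
Σ(b_i/K_i) = 4.67/0.449 + 10.8/53.7 + 1.56/18.0 = 10.69 d.
K_eq = L / Σ(b_i/K_i) = 17.03 / 10.69 = 1.593 m/day.
Q = K_eq · A · (Δh/L) = 1.593 × 635 × (11.5/17.03) = 683.2 m³/day.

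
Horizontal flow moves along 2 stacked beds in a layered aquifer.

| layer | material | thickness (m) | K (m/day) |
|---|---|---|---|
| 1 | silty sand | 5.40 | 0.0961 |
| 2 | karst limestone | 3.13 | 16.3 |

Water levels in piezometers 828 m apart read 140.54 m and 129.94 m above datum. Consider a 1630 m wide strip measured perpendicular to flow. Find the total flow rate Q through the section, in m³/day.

Flow is parallel to layering, so each bed carries its own Darcy discharge and the transmissivities add.
Σ(K_i·b_i) = 0.0961×5.40 + 16.3×3.13 = 51.54 m²/day.
Hydraulic gradient i = (140.54 − 129.94) / 828 = 10.6 / 828 = 0.01280.
Q = Σ(K_i·b_i) · W · i = 51.54 × 1630 × 0.01280 = 1075 m³/day.

1080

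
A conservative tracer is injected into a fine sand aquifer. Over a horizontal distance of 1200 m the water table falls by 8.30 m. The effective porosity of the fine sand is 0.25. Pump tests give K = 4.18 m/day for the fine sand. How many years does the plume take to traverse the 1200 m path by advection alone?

28.4

Hydraulic gradient i = Δh / L = 8.30 / 1200 = 0.006917.
Darcy flux q = K · i = 4.180 × 0.006917 = 0.02891 m/day.
Seepage velocity v = q / n_e = 0.02891 / 0.25 = 0.1156 m/day.
Travel time t = L / v = 1200 / 0.1156 = 10376 days = 28.41 years.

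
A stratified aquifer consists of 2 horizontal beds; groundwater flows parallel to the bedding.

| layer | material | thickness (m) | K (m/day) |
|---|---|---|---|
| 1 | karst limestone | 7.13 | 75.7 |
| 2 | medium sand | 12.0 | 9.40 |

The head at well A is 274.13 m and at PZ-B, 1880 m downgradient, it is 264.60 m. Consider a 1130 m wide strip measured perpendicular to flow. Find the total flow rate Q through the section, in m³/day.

Flow is parallel to layering, so each bed carries its own Darcy discharge and the transmissivities add.
Σ(K_i·b_i) = 75.7×7.13 + 9.40×12.0 = 652.5 m²/day.
Hydraulic gradient i = (274.13 − 264.60) / 1880 = 9.53 / 1880 = 0.005069.
Q = Σ(K_i·b_i) · W · i = 652.5 × 1130 × 0.005069 = 3738 m³/day.

3740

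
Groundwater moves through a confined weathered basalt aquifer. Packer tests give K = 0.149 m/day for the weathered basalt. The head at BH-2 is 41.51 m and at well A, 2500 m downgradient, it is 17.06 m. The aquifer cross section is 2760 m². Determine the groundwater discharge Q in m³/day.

Hydraulic gradient i = (41.51 − 17.06) / 2500 = 24.45 / 2500 = 0.009780.
Darcy's law: Q = K · A · i = 0.1490 × 2760 × 0.009780 = 4.022 m³/day.

4.02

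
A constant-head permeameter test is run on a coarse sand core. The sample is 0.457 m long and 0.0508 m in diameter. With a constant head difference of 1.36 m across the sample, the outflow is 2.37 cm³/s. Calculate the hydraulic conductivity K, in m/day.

Cross-sectional area A = π·(d/2)² = π × (0.0508/2)² = 0.002027 m².
Convert discharge: 2.37 cm³/s = 2.370e-06 m³/s.
Darcy's law rearranged: K = Q·L / (A·Δh) = 2.370e-06 × 0.457 / (0.002027 × 1.36) = 0.0003929 m/s = 33.95 m/day.

33.9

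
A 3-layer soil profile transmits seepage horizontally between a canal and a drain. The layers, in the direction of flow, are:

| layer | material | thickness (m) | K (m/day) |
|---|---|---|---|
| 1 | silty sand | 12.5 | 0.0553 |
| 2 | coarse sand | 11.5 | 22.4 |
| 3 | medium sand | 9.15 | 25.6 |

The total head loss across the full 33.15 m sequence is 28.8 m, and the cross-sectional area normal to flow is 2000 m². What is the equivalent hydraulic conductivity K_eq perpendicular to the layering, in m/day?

Flow is perpendicular to layering, so the layers act in series and the equivalent K is the thickness-weighted harmonic mean.
Total thickness L = 12.5 + 11.5 + 9.15 = 33.15 m.
Σ(b_i/K_i) = 12.5/0.0553 + 11.5/22.4 + 9.15/25.6 = 226.9 d.
K_eq = L / Σ(b_i/K_i) = 33.15 / 226.9 = 0.1461 m/day.

0.146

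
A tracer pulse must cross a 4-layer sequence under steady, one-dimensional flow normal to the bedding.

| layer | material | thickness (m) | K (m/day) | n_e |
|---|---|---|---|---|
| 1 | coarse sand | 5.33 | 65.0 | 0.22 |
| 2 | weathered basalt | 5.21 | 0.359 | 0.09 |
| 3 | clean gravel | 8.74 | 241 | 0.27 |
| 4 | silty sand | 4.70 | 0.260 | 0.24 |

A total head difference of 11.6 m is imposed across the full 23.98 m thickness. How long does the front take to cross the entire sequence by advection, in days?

With flow normal to the layers, continuity requires the same specific discharge q through every layer.
Σ(b_i/K_i) = 5.33/65.0 + 5.21/0.359 + 8.74/241 + 4.70/0.260 = 32.71 d.
q = Δh / Σ(b_i/K_i) = 11.6 / 32.71 = 0.3547 m/day.
In each layer the seepage velocity is v_i = q/n_i, so the layer transit time is t_i = b_i·n_i / q:
  layer 1 (coarse sand): t_1 = 5.33 × 0.22 / 0.3547 = 3.306 d
  layer 2 (weathered basalt): t_2 = 5.21 × 0.09 / 0.3547 = 1.322 d
  layer 3 (clean gravel): t_3 = 8.74 × 0.27 / 0.3547 = 6.654 d
  layer 4 (silty sand): t_4 = 4.70 × 0.24 / 0.3547 = 3.181 d
Total t = Σ t_i = 14.46 days.

14.5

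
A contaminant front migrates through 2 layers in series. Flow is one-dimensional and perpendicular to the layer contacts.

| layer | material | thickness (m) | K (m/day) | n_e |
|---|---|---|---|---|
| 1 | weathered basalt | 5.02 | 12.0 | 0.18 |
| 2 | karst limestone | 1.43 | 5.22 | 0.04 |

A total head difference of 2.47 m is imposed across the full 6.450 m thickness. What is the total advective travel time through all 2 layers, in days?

With flow normal to the layers, continuity requires the same specific discharge q through every layer.
Σ(b_i/K_i) = 5.02/12.0 + 1.43/5.22 = 0.6923 d.
q = Δh / Σ(b_i/K_i) = 2.47 / 0.6923 = 3.568 m/day.
In each layer the seepage velocity is v_i = q/n_i, so the layer transit time is t_i = b_i·n_i / q:
  layer 1 (weathered basalt): t_1 = 5.02 × 0.18 / 3.568 = 0.2533 d
  layer 2 (karst limestone): t_2 = 1.43 × 0.04 / 3.568 = 0.01603 d
Total t = Σ t_i = 0.2693 days.

0.269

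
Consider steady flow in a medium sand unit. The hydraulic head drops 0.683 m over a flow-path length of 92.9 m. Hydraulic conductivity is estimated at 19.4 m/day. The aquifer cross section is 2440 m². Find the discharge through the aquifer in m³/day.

348

Hydraulic gradient i = Δh / L = 0.683 / 92.9 = 0.007352.
Darcy's law: Q = K · A · i = 19.40 × 2440 × 0.007352 = 348.0 m³/day.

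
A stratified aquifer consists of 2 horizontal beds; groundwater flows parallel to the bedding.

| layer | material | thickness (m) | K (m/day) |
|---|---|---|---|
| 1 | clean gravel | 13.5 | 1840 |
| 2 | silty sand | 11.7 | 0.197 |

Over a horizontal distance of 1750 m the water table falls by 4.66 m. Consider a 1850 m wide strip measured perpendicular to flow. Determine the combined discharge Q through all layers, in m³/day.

122000

Flow is parallel to layering, so each bed carries its own Darcy discharge and the transmissivities add.
Σ(K_i·b_i) = 1840×13.5 + 0.197×11.7 = 24842 m²/day.
Hydraulic gradient i = Δh / L = 4.66 / 1750 = 0.002663.
Q = Σ(K_i·b_i) · W · i = 24842 × 1850 × 0.002663 = 1.224e+05 m³/day.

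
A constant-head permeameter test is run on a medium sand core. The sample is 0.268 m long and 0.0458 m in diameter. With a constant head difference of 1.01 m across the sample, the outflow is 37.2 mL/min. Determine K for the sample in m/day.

Cross-sectional area A = π·(d/2)² = π × (0.0458/2)² = 0.001647 m².
Convert discharge: 37.2 mL/min = 6.200e-07 m³/s.
Darcy's law rearranged: K = Q·L / (A·Δh) = 6.200e-07 × 0.268 / (0.001647 × 1.01) = 9.986e-05 m/s = 8.628 m/day.

8.63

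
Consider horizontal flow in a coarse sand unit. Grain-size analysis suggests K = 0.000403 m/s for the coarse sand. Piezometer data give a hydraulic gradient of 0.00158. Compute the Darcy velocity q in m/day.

Convert K: 0.000403 m/s × 86400 = 34.82 m/day.
Hydraulic gradient i = 0.00158.
Specific discharge q = K · i = 34.82 × 0.001580 = 0.05501 m/day.

0.0550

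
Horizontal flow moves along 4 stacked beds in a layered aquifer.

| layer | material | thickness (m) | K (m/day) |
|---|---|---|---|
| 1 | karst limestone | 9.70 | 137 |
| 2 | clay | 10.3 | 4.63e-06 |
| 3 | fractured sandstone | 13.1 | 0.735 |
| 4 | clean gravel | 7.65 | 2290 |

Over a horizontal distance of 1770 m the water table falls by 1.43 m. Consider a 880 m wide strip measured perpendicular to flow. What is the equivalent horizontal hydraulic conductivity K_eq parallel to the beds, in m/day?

Flow is parallel to layering, so each bed carries its own Darcy discharge and the transmissivities add.
Σ(K_i·b_i) = 137×9.70 + 4.63e-06×10.3 + 0.735×13.1 + 2290×7.65 = 18857 m²/day.
Total thickness b = 40.75 m, so K_eq = Σ(K_i·b_i)/b = 462.7 m/day.

463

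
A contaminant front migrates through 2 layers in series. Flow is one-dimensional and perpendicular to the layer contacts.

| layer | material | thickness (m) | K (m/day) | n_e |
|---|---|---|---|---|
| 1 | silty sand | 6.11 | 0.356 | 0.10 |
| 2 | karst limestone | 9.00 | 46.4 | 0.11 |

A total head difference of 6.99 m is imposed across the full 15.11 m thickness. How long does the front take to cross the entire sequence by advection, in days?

3.98

With flow normal to the layers, continuity requires the same specific discharge q through every layer.
Σ(b_i/K_i) = 6.11/0.356 + 9.00/46.4 = 17.36 d.
q = Δh / Σ(b_i/K_i) = 6.99 / 17.36 = 0.4027 m/day.
In each layer the seepage velocity is v_i = q/n_i, so the layer transit time is t_i = b_i·n_i / q:
  layer 1 (silty sand): t_1 = 6.11 × 0.10 / 0.4027 = 1.517 d
  layer 2 (karst limestone): t_2 = 9.00 × 0.11 / 0.4027 = 2.458 d
Total t = Σ t_i = 3.975 days.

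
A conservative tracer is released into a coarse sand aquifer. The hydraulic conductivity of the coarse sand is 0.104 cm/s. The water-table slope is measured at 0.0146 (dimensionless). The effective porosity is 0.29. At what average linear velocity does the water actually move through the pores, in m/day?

4.52

Convert K: 0.104 cm/s × 864 = 89.86 m/day.
Hydraulic gradient i = 0.0146.
Darcy flux q = K · i = 89.86 × 0.01460 = 1.312 m/day.
Seepage velocity v = q / n_e = 1.312 / 0.29 = 4.524 m/day.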